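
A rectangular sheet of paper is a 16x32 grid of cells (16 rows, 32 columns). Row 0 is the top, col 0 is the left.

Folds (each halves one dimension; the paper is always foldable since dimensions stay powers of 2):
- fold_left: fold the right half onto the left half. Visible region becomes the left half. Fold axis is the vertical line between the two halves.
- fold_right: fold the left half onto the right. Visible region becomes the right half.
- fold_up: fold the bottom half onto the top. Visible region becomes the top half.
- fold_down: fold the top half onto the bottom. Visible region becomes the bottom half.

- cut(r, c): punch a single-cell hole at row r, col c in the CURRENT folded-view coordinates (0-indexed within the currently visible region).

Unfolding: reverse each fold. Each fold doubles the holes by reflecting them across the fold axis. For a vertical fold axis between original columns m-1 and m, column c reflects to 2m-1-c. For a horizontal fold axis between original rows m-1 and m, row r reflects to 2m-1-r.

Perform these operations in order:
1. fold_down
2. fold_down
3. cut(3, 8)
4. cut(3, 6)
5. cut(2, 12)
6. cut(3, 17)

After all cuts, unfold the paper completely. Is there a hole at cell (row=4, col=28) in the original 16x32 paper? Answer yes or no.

Answer: no

Derivation:
Op 1 fold_down: fold axis h@8; visible region now rows[8,16) x cols[0,32) = 8x32
Op 2 fold_down: fold axis h@12; visible region now rows[12,16) x cols[0,32) = 4x32
Op 3 cut(3, 8): punch at orig (15,8); cuts so far [(15, 8)]; region rows[12,16) x cols[0,32) = 4x32
Op 4 cut(3, 6): punch at orig (15,6); cuts so far [(15, 6), (15, 8)]; region rows[12,16) x cols[0,32) = 4x32
Op 5 cut(2, 12): punch at orig (14,12); cuts so far [(14, 12), (15, 6), (15, 8)]; region rows[12,16) x cols[0,32) = 4x32
Op 6 cut(3, 17): punch at orig (15,17); cuts so far [(14, 12), (15, 6), (15, 8), (15, 17)]; region rows[12,16) x cols[0,32) = 4x32
Unfold 1 (reflect across h@12): 8 holes -> [(8, 6), (8, 8), (8, 17), (9, 12), (14, 12), (15, 6), (15, 8), (15, 17)]
Unfold 2 (reflect across h@8): 16 holes -> [(0, 6), (0, 8), (0, 17), (1, 12), (6, 12), (7, 6), (7, 8), (7, 17), (8, 6), (8, 8), (8, 17), (9, 12), (14, 12), (15, 6), (15, 8), (15, 17)]
Holes: [(0, 6), (0, 8), (0, 17), (1, 12), (6, 12), (7, 6), (7, 8), (7, 17), (8, 6), (8, 8), (8, 17), (9, 12), (14, 12), (15, 6), (15, 8), (15, 17)]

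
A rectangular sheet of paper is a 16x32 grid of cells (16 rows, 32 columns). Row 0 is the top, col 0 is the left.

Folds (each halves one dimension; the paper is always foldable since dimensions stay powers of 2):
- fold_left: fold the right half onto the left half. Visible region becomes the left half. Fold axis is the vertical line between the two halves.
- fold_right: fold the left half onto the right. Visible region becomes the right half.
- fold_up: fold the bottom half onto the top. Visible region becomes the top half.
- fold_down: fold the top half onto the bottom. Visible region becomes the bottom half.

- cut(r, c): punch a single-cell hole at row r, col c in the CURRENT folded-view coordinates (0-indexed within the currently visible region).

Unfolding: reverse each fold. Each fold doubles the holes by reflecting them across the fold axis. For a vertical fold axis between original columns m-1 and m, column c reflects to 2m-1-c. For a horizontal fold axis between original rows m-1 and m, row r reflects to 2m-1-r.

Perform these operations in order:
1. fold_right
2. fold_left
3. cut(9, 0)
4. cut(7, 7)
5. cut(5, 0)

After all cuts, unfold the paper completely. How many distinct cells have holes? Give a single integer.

Answer: 12

Derivation:
Op 1 fold_right: fold axis v@16; visible region now rows[0,16) x cols[16,32) = 16x16
Op 2 fold_left: fold axis v@24; visible region now rows[0,16) x cols[16,24) = 16x8
Op 3 cut(9, 0): punch at orig (9,16); cuts so far [(9, 16)]; region rows[0,16) x cols[16,24) = 16x8
Op 4 cut(7, 7): punch at orig (7,23); cuts so far [(7, 23), (9, 16)]; region rows[0,16) x cols[16,24) = 16x8
Op 5 cut(5, 0): punch at orig (5,16); cuts so far [(5, 16), (7, 23), (9, 16)]; region rows[0,16) x cols[16,24) = 16x8
Unfold 1 (reflect across v@24): 6 holes -> [(5, 16), (5, 31), (7, 23), (7, 24), (9, 16), (9, 31)]
Unfold 2 (reflect across v@16): 12 holes -> [(5, 0), (5, 15), (5, 16), (5, 31), (7, 7), (7, 8), (7, 23), (7, 24), (9, 0), (9, 15), (9, 16), (9, 31)]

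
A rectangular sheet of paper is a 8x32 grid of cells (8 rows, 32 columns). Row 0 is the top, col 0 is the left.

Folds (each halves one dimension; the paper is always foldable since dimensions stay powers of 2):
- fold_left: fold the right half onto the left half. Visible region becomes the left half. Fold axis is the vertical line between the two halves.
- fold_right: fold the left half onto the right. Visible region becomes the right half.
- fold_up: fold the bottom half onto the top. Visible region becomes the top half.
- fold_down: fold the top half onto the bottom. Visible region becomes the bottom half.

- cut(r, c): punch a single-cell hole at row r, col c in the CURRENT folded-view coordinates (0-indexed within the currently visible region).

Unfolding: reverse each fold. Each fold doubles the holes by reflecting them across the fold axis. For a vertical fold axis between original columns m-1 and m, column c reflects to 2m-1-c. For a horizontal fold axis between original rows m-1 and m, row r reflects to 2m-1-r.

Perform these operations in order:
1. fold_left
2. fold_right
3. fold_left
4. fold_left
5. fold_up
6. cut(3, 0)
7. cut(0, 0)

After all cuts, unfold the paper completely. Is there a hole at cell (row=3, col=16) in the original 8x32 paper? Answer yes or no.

Answer: yes

Derivation:
Op 1 fold_left: fold axis v@16; visible region now rows[0,8) x cols[0,16) = 8x16
Op 2 fold_right: fold axis v@8; visible region now rows[0,8) x cols[8,16) = 8x8
Op 3 fold_left: fold axis v@12; visible region now rows[0,8) x cols[8,12) = 8x4
Op 4 fold_left: fold axis v@10; visible region now rows[0,8) x cols[8,10) = 8x2
Op 5 fold_up: fold axis h@4; visible region now rows[0,4) x cols[8,10) = 4x2
Op 6 cut(3, 0): punch at orig (3,8); cuts so far [(3, 8)]; region rows[0,4) x cols[8,10) = 4x2
Op 7 cut(0, 0): punch at orig (0,8); cuts so far [(0, 8), (3, 8)]; region rows[0,4) x cols[8,10) = 4x2
Unfold 1 (reflect across h@4): 4 holes -> [(0, 8), (3, 8), (4, 8), (7, 8)]
Unfold 2 (reflect across v@10): 8 holes -> [(0, 8), (0, 11), (3, 8), (3, 11), (4, 8), (4, 11), (7, 8), (7, 11)]
Unfold 3 (reflect across v@12): 16 holes -> [(0, 8), (0, 11), (0, 12), (0, 15), (3, 8), (3, 11), (3, 12), (3, 15), (4, 8), (4, 11), (4, 12), (4, 15), (7, 8), (7, 11), (7, 12), (7, 15)]
Unfold 4 (reflect across v@8): 32 holes -> [(0, 0), (0, 3), (0, 4), (0, 7), (0, 8), (0, 11), (0, 12), (0, 15), (3, 0), (3, 3), (3, 4), (3, 7), (3, 8), (3, 11), (3, 12), (3, 15), (4, 0), (4, 3), (4, 4), (4, 7), (4, 8), (4, 11), (4, 12), (4, 15), (7, 0), (7, 3), (7, 4), (7, 7), (7, 8), (7, 11), (7, 12), (7, 15)]
Unfold 5 (reflect across v@16): 64 holes -> [(0, 0), (0, 3), (0, 4), (0, 7), (0, 8), (0, 11), (0, 12), (0, 15), (0, 16), (0, 19), (0, 20), (0, 23), (0, 24), (0, 27), (0, 28), (0, 31), (3, 0), (3, 3), (3, 4), (3, 7), (3, 8), (3, 11), (3, 12), (3, 15), (3, 16), (3, 19), (3, 20), (3, 23), (3, 24), (3, 27), (3, 28), (3, 31), (4, 0), (4, 3), (4, 4), (4, 7), (4, 8), (4, 11), (4, 12), (4, 15), (4, 16), (4, 19), (4, 20), (4, 23), (4, 24), (4, 27), (4, 28), (4, 31), (7, 0), (7, 3), (7, 4), (7, 7), (7, 8), (7, 11), (7, 12), (7, 15), (7, 16), (7, 19), (7, 20), (7, 23), (7, 24), (7, 27), (7, 28), (7, 31)]
Holes: [(0, 0), (0, 3), (0, 4), (0, 7), (0, 8), (0, 11), (0, 12), (0, 15), (0, 16), (0, 19), (0, 20), (0, 23), (0, 24), (0, 27), (0, 28), (0, 31), (3, 0), (3, 3), (3, 4), (3, 7), (3, 8), (3, 11), (3, 12), (3, 15), (3, 16), (3, 19), (3, 20), (3, 23), (3, 24), (3, 27), (3, 28), (3, 31), (4, 0), (4, 3), (4, 4), (4, 7), (4, 8), (4, 11), (4, 12), (4, 15), (4, 16), (4, 19), (4, 20), (4, 23), (4, 24), (4, 27), (4, 28), (4, 31), (7, 0), (7, 3), (7, 4), (7, 7), (7, 8), (7, 11), (7, 12), (7, 15), (7, 16), (7, 19), (7, 20), (7, 23), (7, 24), (7, 27), (7, 28), (7, 31)]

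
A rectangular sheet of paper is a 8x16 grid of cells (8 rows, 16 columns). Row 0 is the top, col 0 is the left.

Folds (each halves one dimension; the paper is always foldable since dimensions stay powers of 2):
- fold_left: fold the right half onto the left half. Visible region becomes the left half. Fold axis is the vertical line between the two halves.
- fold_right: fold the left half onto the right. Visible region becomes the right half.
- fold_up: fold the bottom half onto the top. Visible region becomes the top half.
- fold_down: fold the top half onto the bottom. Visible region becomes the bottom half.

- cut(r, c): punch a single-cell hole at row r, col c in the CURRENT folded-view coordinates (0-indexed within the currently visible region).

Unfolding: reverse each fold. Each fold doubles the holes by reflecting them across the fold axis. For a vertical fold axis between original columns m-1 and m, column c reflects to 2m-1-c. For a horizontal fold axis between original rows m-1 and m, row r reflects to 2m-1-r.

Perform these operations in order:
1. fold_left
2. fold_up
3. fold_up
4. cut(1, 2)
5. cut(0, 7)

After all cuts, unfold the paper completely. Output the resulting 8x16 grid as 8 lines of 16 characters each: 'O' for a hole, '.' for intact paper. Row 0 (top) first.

Op 1 fold_left: fold axis v@8; visible region now rows[0,8) x cols[0,8) = 8x8
Op 2 fold_up: fold axis h@4; visible region now rows[0,4) x cols[0,8) = 4x8
Op 3 fold_up: fold axis h@2; visible region now rows[0,2) x cols[0,8) = 2x8
Op 4 cut(1, 2): punch at orig (1,2); cuts so far [(1, 2)]; region rows[0,2) x cols[0,8) = 2x8
Op 5 cut(0, 7): punch at orig (0,7); cuts so far [(0, 7), (1, 2)]; region rows[0,2) x cols[0,8) = 2x8
Unfold 1 (reflect across h@2): 4 holes -> [(0, 7), (1, 2), (2, 2), (3, 7)]
Unfold 2 (reflect across h@4): 8 holes -> [(0, 7), (1, 2), (2, 2), (3, 7), (4, 7), (5, 2), (6, 2), (7, 7)]
Unfold 3 (reflect across v@8): 16 holes -> [(0, 7), (0, 8), (1, 2), (1, 13), (2, 2), (2, 13), (3, 7), (3, 8), (4, 7), (4, 8), (5, 2), (5, 13), (6, 2), (6, 13), (7, 7), (7, 8)]

Answer: .......OO.......
..O..........O..
..O..........O..
.......OO.......
.......OO.......
..O..........O..
..O..........O..
.......OO.......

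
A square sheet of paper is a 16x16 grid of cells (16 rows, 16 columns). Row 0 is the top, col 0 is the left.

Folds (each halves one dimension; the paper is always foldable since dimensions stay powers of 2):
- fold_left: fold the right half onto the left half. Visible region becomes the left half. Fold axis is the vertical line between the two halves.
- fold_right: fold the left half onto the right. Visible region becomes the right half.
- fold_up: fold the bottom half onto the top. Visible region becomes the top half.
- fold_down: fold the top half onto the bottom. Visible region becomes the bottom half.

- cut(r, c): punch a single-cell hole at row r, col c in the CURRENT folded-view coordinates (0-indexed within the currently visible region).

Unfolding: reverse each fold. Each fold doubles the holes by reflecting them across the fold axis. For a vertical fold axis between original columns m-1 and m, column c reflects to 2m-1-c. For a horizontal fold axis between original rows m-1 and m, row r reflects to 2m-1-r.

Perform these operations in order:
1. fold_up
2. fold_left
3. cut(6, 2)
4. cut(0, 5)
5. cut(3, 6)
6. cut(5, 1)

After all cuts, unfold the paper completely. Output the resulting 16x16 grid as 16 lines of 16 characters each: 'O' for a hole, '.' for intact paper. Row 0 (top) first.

Answer: .....O....O.....
................
................
......O..O......
................
.O............O.
..O..........O..
................
................
..O..........O..
.O............O.
................
......O..O......
................
................
.....O....O.....

Derivation:
Op 1 fold_up: fold axis h@8; visible region now rows[0,8) x cols[0,16) = 8x16
Op 2 fold_left: fold axis v@8; visible region now rows[0,8) x cols[0,8) = 8x8
Op 3 cut(6, 2): punch at orig (6,2); cuts so far [(6, 2)]; region rows[0,8) x cols[0,8) = 8x8
Op 4 cut(0, 5): punch at orig (0,5); cuts so far [(0, 5), (6, 2)]; region rows[0,8) x cols[0,8) = 8x8
Op 5 cut(3, 6): punch at orig (3,6); cuts so far [(0, 5), (3, 6), (6, 2)]; region rows[0,8) x cols[0,8) = 8x8
Op 6 cut(5, 1): punch at orig (5,1); cuts so far [(0, 5), (3, 6), (5, 1), (6, 2)]; region rows[0,8) x cols[0,8) = 8x8
Unfold 1 (reflect across v@8): 8 holes -> [(0, 5), (0, 10), (3, 6), (3, 9), (5, 1), (5, 14), (6, 2), (6, 13)]
Unfold 2 (reflect across h@8): 16 holes -> [(0, 5), (0, 10), (3, 6), (3, 9), (5, 1), (5, 14), (6, 2), (6, 13), (9, 2), (9, 13), (10, 1), (10, 14), (12, 6), (12, 9), (15, 5), (15, 10)]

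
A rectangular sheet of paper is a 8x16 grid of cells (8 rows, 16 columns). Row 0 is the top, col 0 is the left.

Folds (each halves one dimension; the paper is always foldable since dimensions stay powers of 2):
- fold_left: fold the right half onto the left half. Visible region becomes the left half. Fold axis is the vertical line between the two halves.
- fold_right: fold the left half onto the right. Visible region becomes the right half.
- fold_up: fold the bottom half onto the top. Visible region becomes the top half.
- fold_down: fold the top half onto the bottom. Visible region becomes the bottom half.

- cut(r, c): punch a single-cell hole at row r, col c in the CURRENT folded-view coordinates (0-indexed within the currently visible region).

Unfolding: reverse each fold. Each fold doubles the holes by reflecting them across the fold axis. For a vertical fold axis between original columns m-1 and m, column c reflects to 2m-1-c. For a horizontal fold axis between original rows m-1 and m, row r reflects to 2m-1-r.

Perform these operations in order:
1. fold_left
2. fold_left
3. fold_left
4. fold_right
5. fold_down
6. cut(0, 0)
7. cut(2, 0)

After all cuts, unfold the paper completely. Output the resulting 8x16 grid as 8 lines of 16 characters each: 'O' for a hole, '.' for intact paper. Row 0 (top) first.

Answer: ................
OOOOOOOOOOOOOOOO
................
OOOOOOOOOOOOOOOO
OOOOOOOOOOOOOOOO
................
OOOOOOOOOOOOOOOO
................

Derivation:
Op 1 fold_left: fold axis v@8; visible region now rows[0,8) x cols[0,8) = 8x8
Op 2 fold_left: fold axis v@4; visible region now rows[0,8) x cols[0,4) = 8x4
Op 3 fold_left: fold axis v@2; visible region now rows[0,8) x cols[0,2) = 8x2
Op 4 fold_right: fold axis v@1; visible region now rows[0,8) x cols[1,2) = 8x1
Op 5 fold_down: fold axis h@4; visible region now rows[4,8) x cols[1,2) = 4x1
Op 6 cut(0, 0): punch at orig (4,1); cuts so far [(4, 1)]; region rows[4,8) x cols[1,2) = 4x1
Op 7 cut(2, 0): punch at orig (6,1); cuts so far [(4, 1), (6, 1)]; region rows[4,8) x cols[1,2) = 4x1
Unfold 1 (reflect across h@4): 4 holes -> [(1, 1), (3, 1), (4, 1), (6, 1)]
Unfold 2 (reflect across v@1): 8 holes -> [(1, 0), (1, 1), (3, 0), (3, 1), (4, 0), (4, 1), (6, 0), (6, 1)]
Unfold 3 (reflect across v@2): 16 holes -> [(1, 0), (1, 1), (1, 2), (1, 3), (3, 0), (3, 1), (3, 2), (3, 3), (4, 0), (4, 1), (4, 2), (4, 3), (6, 0), (6, 1), (6, 2), (6, 3)]
Unfold 4 (reflect across v@4): 32 holes -> [(1, 0), (1, 1), (1, 2), (1, 3), (1, 4), (1, 5), (1, 6), (1, 7), (3, 0), (3, 1), (3, 2), (3, 3), (3, 4), (3, 5), (3, 6), (3, 7), (4, 0), (4, 1), (4, 2), (4, 3), (4, 4), (4, 5), (4, 6), (4, 7), (6, 0), (6, 1), (6, 2), (6, 3), (6, 4), (6, 5), (6, 6), (6, 7)]
Unfold 5 (reflect across v@8): 64 holes -> [(1, 0), (1, 1), (1, 2), (1, 3), (1, 4), (1, 5), (1, 6), (1, 7), (1, 8), (1, 9), (1, 10), (1, 11), (1, 12), (1, 13), (1, 14), (1, 15), (3, 0), (3, 1), (3, 2), (3, 3), (3, 4), (3, 5), (3, 6), (3, 7), (3, 8), (3, 9), (3, 10), (3, 11), (3, 12), (3, 13), (3, 14), (3, 15), (4, 0), (4, 1), (4, 2), (4, 3), (4, 4), (4, 5), (4, 6), (4, 7), (4, 8), (4, 9), (4, 10), (4, 11), (4, 12), (4, 13), (4, 14), (4, 15), (6, 0), (6, 1), (6, 2), (6, 3), (6, 4), (6, 5), (6, 6), (6, 7), (6, 8), (6, 9), (6, 10), (6, 11), (6, 12), (6, 13), (6, 14), (6, 15)]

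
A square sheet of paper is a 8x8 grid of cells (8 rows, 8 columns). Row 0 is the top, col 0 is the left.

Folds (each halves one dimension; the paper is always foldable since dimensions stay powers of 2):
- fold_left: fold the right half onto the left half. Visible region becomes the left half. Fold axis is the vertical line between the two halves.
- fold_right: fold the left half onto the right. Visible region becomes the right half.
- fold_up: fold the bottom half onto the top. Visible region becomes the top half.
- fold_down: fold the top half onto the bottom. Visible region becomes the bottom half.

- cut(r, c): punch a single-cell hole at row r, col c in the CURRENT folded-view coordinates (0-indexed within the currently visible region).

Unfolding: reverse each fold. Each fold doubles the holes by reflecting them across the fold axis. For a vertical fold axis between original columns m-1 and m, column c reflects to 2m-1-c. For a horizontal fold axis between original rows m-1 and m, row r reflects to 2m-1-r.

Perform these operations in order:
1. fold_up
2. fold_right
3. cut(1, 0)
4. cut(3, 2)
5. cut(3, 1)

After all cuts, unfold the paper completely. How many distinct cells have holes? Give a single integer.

Op 1 fold_up: fold axis h@4; visible region now rows[0,4) x cols[0,8) = 4x8
Op 2 fold_right: fold axis v@4; visible region now rows[0,4) x cols[4,8) = 4x4
Op 3 cut(1, 0): punch at orig (1,4); cuts so far [(1, 4)]; region rows[0,4) x cols[4,8) = 4x4
Op 4 cut(3, 2): punch at orig (3,6); cuts so far [(1, 4), (3, 6)]; region rows[0,4) x cols[4,8) = 4x4
Op 5 cut(3, 1): punch at orig (3,5); cuts so far [(1, 4), (3, 5), (3, 6)]; region rows[0,4) x cols[4,8) = 4x4
Unfold 1 (reflect across v@4): 6 holes -> [(1, 3), (1, 4), (3, 1), (3, 2), (3, 5), (3, 6)]
Unfold 2 (reflect across h@4): 12 holes -> [(1, 3), (1, 4), (3, 1), (3, 2), (3, 5), (3, 6), (4, 1), (4, 2), (4, 5), (4, 6), (6, 3), (6, 4)]

Answer: 12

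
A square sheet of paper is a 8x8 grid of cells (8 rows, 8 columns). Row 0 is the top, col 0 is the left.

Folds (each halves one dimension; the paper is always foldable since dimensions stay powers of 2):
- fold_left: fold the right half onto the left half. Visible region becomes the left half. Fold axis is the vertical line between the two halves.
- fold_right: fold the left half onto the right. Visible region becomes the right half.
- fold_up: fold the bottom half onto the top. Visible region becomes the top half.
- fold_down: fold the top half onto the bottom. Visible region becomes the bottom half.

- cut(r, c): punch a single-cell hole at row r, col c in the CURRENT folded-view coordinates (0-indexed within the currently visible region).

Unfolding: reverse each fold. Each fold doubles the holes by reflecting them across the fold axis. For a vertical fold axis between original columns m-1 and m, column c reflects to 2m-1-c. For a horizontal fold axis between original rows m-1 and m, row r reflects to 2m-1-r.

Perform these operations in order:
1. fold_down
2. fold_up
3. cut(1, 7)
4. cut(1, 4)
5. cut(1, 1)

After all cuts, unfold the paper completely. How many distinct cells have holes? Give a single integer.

Answer: 12

Derivation:
Op 1 fold_down: fold axis h@4; visible region now rows[4,8) x cols[0,8) = 4x8
Op 2 fold_up: fold axis h@6; visible region now rows[4,6) x cols[0,8) = 2x8
Op 3 cut(1, 7): punch at orig (5,7); cuts so far [(5, 7)]; region rows[4,6) x cols[0,8) = 2x8
Op 4 cut(1, 4): punch at orig (5,4); cuts so far [(5, 4), (5, 7)]; region rows[4,6) x cols[0,8) = 2x8
Op 5 cut(1, 1): punch at orig (5,1); cuts so far [(5, 1), (5, 4), (5, 7)]; region rows[4,6) x cols[0,8) = 2x8
Unfold 1 (reflect across h@6): 6 holes -> [(5, 1), (5, 4), (5, 7), (6, 1), (6, 4), (6, 7)]
Unfold 2 (reflect across h@4): 12 holes -> [(1, 1), (1, 4), (1, 7), (2, 1), (2, 4), (2, 7), (5, 1), (5, 4), (5, 7), (6, 1), (6, 4), (6, 7)]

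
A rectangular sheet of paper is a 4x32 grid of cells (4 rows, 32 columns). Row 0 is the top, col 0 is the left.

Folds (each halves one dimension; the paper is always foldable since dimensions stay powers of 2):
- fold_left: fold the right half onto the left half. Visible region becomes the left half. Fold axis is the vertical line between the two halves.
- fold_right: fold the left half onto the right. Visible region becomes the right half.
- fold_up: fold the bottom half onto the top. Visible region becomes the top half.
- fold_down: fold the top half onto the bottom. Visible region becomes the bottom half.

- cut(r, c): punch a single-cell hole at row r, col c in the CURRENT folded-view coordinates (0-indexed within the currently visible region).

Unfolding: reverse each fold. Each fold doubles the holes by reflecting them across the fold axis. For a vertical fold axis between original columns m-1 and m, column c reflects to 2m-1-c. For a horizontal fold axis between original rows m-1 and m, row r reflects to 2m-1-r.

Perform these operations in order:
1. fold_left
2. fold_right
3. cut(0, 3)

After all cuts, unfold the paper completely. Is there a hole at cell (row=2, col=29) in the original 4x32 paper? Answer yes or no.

Answer: no

Derivation:
Op 1 fold_left: fold axis v@16; visible region now rows[0,4) x cols[0,16) = 4x16
Op 2 fold_right: fold axis v@8; visible region now rows[0,4) x cols[8,16) = 4x8
Op 3 cut(0, 3): punch at orig (0,11); cuts so far [(0, 11)]; region rows[0,4) x cols[8,16) = 4x8
Unfold 1 (reflect across v@8): 2 holes -> [(0, 4), (0, 11)]
Unfold 2 (reflect across v@16): 4 holes -> [(0, 4), (0, 11), (0, 20), (0, 27)]
Holes: [(0, 4), (0, 11), (0, 20), (0, 27)]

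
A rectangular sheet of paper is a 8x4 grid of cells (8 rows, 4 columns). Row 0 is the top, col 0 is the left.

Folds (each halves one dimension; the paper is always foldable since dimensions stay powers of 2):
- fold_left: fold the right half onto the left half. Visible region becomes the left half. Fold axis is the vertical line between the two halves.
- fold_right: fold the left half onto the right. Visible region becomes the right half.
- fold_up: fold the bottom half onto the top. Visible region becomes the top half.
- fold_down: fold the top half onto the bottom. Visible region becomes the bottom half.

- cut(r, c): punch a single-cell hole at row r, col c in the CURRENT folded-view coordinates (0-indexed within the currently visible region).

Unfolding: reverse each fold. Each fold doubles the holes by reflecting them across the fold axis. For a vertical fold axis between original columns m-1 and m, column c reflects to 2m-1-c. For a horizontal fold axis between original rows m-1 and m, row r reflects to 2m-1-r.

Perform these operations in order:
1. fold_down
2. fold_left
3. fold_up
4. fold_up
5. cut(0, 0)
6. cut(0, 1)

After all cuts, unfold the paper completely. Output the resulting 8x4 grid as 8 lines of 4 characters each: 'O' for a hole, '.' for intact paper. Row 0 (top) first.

Answer: OOOO
OOOO
OOOO
OOOO
OOOO
OOOO
OOOO
OOOO

Derivation:
Op 1 fold_down: fold axis h@4; visible region now rows[4,8) x cols[0,4) = 4x4
Op 2 fold_left: fold axis v@2; visible region now rows[4,8) x cols[0,2) = 4x2
Op 3 fold_up: fold axis h@6; visible region now rows[4,6) x cols[0,2) = 2x2
Op 4 fold_up: fold axis h@5; visible region now rows[4,5) x cols[0,2) = 1x2
Op 5 cut(0, 0): punch at orig (4,0); cuts so far [(4, 0)]; region rows[4,5) x cols[0,2) = 1x2
Op 6 cut(0, 1): punch at orig (4,1); cuts so far [(4, 0), (4, 1)]; region rows[4,5) x cols[0,2) = 1x2
Unfold 1 (reflect across h@5): 4 holes -> [(4, 0), (4, 1), (5, 0), (5, 1)]
Unfold 2 (reflect across h@6): 8 holes -> [(4, 0), (4, 1), (5, 0), (5, 1), (6, 0), (6, 1), (7, 0), (7, 1)]
Unfold 3 (reflect across v@2): 16 holes -> [(4, 0), (4, 1), (4, 2), (4, 3), (5, 0), (5, 1), (5, 2), (5, 3), (6, 0), (6, 1), (6, 2), (6, 3), (7, 0), (7, 1), (7, 2), (7, 3)]
Unfold 4 (reflect across h@4): 32 holes -> [(0, 0), (0, 1), (0, 2), (0, 3), (1, 0), (1, 1), (1, 2), (1, 3), (2, 0), (2, 1), (2, 2), (2, 3), (3, 0), (3, 1), (3, 2), (3, 3), (4, 0), (4, 1), (4, 2), (4, 3), (5, 0), (5, 1), (5, 2), (5, 3), (6, 0), (6, 1), (6, 2), (6, 3), (7, 0), (7, 1), (7, 2), (7, 3)]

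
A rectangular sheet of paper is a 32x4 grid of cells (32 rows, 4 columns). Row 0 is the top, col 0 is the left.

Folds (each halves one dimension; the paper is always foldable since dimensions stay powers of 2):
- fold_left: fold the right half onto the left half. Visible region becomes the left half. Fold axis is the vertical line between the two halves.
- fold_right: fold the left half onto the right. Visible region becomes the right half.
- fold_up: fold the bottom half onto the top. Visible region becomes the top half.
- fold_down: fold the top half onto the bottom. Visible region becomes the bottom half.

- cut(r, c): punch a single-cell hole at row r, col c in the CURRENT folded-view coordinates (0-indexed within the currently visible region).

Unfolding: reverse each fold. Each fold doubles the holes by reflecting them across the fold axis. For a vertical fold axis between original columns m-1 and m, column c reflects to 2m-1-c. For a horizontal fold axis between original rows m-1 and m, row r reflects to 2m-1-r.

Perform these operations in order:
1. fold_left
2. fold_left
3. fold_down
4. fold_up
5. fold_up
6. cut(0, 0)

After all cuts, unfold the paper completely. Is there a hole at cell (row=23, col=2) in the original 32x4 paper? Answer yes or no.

Answer: yes

Derivation:
Op 1 fold_left: fold axis v@2; visible region now rows[0,32) x cols[0,2) = 32x2
Op 2 fold_left: fold axis v@1; visible region now rows[0,32) x cols[0,1) = 32x1
Op 3 fold_down: fold axis h@16; visible region now rows[16,32) x cols[0,1) = 16x1
Op 4 fold_up: fold axis h@24; visible region now rows[16,24) x cols[0,1) = 8x1
Op 5 fold_up: fold axis h@20; visible region now rows[16,20) x cols[0,1) = 4x1
Op 6 cut(0, 0): punch at orig (16,0); cuts so far [(16, 0)]; region rows[16,20) x cols[0,1) = 4x1
Unfold 1 (reflect across h@20): 2 holes -> [(16, 0), (23, 0)]
Unfold 2 (reflect across h@24): 4 holes -> [(16, 0), (23, 0), (24, 0), (31, 0)]
Unfold 3 (reflect across h@16): 8 holes -> [(0, 0), (7, 0), (8, 0), (15, 0), (16, 0), (23, 0), (24, 0), (31, 0)]
Unfold 4 (reflect across v@1): 16 holes -> [(0, 0), (0, 1), (7, 0), (7, 1), (8, 0), (8, 1), (15, 0), (15, 1), (16, 0), (16, 1), (23, 0), (23, 1), (24, 0), (24, 1), (31, 0), (31, 1)]
Unfold 5 (reflect across v@2): 32 holes -> [(0, 0), (0, 1), (0, 2), (0, 3), (7, 0), (7, 1), (7, 2), (7, 3), (8, 0), (8, 1), (8, 2), (8, 3), (15, 0), (15, 1), (15, 2), (15, 3), (16, 0), (16, 1), (16, 2), (16, 3), (23, 0), (23, 1), (23, 2), (23, 3), (24, 0), (24, 1), (24, 2), (24, 3), (31, 0), (31, 1), (31, 2), (31, 3)]
Holes: [(0, 0), (0, 1), (0, 2), (0, 3), (7, 0), (7, 1), (7, 2), (7, 3), (8, 0), (8, 1), (8, 2), (8, 3), (15, 0), (15, 1), (15, 2), (15, 3), (16, 0), (16, 1), (16, 2), (16, 3), (23, 0), (23, 1), (23, 2), (23, 3), (24, 0), (24, 1), (24, 2), (24, 3), (31, 0), (31, 1), (31, 2), (31, 3)]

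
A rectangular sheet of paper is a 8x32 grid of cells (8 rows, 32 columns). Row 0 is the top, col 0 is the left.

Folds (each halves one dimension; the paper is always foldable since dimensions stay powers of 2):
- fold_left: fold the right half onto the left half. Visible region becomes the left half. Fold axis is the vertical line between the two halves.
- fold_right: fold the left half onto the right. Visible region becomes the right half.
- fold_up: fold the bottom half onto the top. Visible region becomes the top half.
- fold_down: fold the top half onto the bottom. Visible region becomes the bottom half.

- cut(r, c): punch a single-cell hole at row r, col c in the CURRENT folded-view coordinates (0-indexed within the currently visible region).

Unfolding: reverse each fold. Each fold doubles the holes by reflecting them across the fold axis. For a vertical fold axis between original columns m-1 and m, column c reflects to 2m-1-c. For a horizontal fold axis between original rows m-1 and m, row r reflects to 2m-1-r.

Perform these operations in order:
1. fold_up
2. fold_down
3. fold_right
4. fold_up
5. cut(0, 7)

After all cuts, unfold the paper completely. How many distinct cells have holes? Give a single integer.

Op 1 fold_up: fold axis h@4; visible region now rows[0,4) x cols[0,32) = 4x32
Op 2 fold_down: fold axis h@2; visible region now rows[2,4) x cols[0,32) = 2x32
Op 3 fold_right: fold axis v@16; visible region now rows[2,4) x cols[16,32) = 2x16
Op 4 fold_up: fold axis h@3; visible region now rows[2,3) x cols[16,32) = 1x16
Op 5 cut(0, 7): punch at orig (2,23); cuts so far [(2, 23)]; region rows[2,3) x cols[16,32) = 1x16
Unfold 1 (reflect across h@3): 2 holes -> [(2, 23), (3, 23)]
Unfold 2 (reflect across v@16): 4 holes -> [(2, 8), (2, 23), (3, 8), (3, 23)]
Unfold 3 (reflect across h@2): 8 holes -> [(0, 8), (0, 23), (1, 8), (1, 23), (2, 8), (2, 23), (3, 8), (3, 23)]
Unfold 4 (reflect across h@4): 16 holes -> [(0, 8), (0, 23), (1, 8), (1, 23), (2, 8), (2, 23), (3, 8), (3, 23), (4, 8), (4, 23), (5, 8), (5, 23), (6, 8), (6, 23), (7, 8), (7, 23)]

Answer: 16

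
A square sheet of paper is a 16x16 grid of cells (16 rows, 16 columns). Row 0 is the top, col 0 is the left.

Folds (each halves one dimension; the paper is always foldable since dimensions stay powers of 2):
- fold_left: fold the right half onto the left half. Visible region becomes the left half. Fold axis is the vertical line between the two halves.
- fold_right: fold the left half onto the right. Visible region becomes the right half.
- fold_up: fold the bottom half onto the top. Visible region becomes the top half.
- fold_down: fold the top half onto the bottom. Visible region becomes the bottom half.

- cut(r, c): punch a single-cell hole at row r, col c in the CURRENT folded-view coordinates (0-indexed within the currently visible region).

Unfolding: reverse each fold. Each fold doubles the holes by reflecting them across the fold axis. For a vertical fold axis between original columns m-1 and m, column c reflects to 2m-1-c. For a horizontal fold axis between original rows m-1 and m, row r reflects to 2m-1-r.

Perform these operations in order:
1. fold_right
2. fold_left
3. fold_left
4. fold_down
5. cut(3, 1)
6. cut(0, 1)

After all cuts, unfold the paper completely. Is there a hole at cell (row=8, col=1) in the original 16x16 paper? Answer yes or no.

Op 1 fold_right: fold axis v@8; visible region now rows[0,16) x cols[8,16) = 16x8
Op 2 fold_left: fold axis v@12; visible region now rows[0,16) x cols[8,12) = 16x4
Op 3 fold_left: fold axis v@10; visible region now rows[0,16) x cols[8,10) = 16x2
Op 4 fold_down: fold axis h@8; visible region now rows[8,16) x cols[8,10) = 8x2
Op 5 cut(3, 1): punch at orig (11,9); cuts so far [(11, 9)]; region rows[8,16) x cols[8,10) = 8x2
Op 6 cut(0, 1): punch at orig (8,9); cuts so far [(8, 9), (11, 9)]; region rows[8,16) x cols[8,10) = 8x2
Unfold 1 (reflect across h@8): 4 holes -> [(4, 9), (7, 9), (8, 9), (11, 9)]
Unfold 2 (reflect across v@10): 8 holes -> [(4, 9), (4, 10), (7, 9), (7, 10), (8, 9), (8, 10), (11, 9), (11, 10)]
Unfold 3 (reflect across v@12): 16 holes -> [(4, 9), (4, 10), (4, 13), (4, 14), (7, 9), (7, 10), (7, 13), (7, 14), (8, 9), (8, 10), (8, 13), (8, 14), (11, 9), (11, 10), (11, 13), (11, 14)]
Unfold 4 (reflect across v@8): 32 holes -> [(4, 1), (4, 2), (4, 5), (4, 6), (4, 9), (4, 10), (4, 13), (4, 14), (7, 1), (7, 2), (7, 5), (7, 6), (7, 9), (7, 10), (7, 13), (7, 14), (8, 1), (8, 2), (8, 5), (8, 6), (8, 9), (8, 10), (8, 13), (8, 14), (11, 1), (11, 2), (11, 5), (11, 6), (11, 9), (11, 10), (11, 13), (11, 14)]
Holes: [(4, 1), (4, 2), (4, 5), (4, 6), (4, 9), (4, 10), (4, 13), (4, 14), (7, 1), (7, 2), (7, 5), (7, 6), (7, 9), (7, 10), (7, 13), (7, 14), (8, 1), (8, 2), (8, 5), (8, 6), (8, 9), (8, 10), (8, 13), (8, 14), (11, 1), (11, 2), (11, 5), (11, 6), (11, 9), (11, 10), (11, 13), (11, 14)]

Answer: yes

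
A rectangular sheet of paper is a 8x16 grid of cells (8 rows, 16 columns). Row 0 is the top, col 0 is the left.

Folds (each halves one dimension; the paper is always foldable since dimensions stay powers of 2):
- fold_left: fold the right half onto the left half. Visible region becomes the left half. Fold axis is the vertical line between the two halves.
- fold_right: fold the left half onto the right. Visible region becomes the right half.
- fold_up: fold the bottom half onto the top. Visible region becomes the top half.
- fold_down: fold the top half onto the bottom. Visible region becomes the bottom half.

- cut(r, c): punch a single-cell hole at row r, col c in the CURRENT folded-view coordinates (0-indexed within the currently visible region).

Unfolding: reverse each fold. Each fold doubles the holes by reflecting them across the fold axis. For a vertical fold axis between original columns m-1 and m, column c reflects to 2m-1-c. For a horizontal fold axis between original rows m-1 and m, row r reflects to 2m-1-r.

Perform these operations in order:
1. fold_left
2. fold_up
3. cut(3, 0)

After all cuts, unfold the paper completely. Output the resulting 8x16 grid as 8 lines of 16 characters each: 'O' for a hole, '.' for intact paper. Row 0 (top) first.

Op 1 fold_left: fold axis v@8; visible region now rows[0,8) x cols[0,8) = 8x8
Op 2 fold_up: fold axis h@4; visible region now rows[0,4) x cols[0,8) = 4x8
Op 3 cut(3, 0): punch at orig (3,0); cuts so far [(3, 0)]; region rows[0,4) x cols[0,8) = 4x8
Unfold 1 (reflect across h@4): 2 holes -> [(3, 0), (4, 0)]
Unfold 2 (reflect across v@8): 4 holes -> [(3, 0), (3, 15), (4, 0), (4, 15)]

Answer: ................
................
................
O..............O
O..............O
................
................
................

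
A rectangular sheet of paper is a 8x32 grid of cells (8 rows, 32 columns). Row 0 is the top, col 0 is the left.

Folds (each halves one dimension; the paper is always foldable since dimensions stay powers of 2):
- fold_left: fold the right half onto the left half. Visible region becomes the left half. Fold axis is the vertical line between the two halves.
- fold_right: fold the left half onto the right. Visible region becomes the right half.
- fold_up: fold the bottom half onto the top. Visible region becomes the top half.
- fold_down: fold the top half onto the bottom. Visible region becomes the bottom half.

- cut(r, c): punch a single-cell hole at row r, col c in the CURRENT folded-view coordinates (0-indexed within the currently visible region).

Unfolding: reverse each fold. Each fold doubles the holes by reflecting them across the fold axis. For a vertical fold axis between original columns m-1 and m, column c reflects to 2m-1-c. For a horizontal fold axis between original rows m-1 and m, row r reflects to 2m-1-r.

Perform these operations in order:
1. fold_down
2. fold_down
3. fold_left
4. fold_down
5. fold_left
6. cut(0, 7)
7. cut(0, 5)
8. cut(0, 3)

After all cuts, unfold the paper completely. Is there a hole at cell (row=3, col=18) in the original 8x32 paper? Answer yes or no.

Op 1 fold_down: fold axis h@4; visible region now rows[4,8) x cols[0,32) = 4x32
Op 2 fold_down: fold axis h@6; visible region now rows[6,8) x cols[0,32) = 2x32
Op 3 fold_left: fold axis v@16; visible region now rows[6,8) x cols[0,16) = 2x16
Op 4 fold_down: fold axis h@7; visible region now rows[7,8) x cols[0,16) = 1x16
Op 5 fold_left: fold axis v@8; visible region now rows[7,8) x cols[0,8) = 1x8
Op 6 cut(0, 7): punch at orig (7,7); cuts so far [(7, 7)]; region rows[7,8) x cols[0,8) = 1x8
Op 7 cut(0, 5): punch at orig (7,5); cuts so far [(7, 5), (7, 7)]; region rows[7,8) x cols[0,8) = 1x8
Op 8 cut(0, 3): punch at orig (7,3); cuts so far [(7, 3), (7, 5), (7, 7)]; region rows[7,8) x cols[0,8) = 1x8
Unfold 1 (reflect across v@8): 6 holes -> [(7, 3), (7, 5), (7, 7), (7, 8), (7, 10), (7, 12)]
Unfold 2 (reflect across h@7): 12 holes -> [(6, 3), (6, 5), (6, 7), (6, 8), (6, 10), (6, 12), (7, 3), (7, 5), (7, 7), (7, 8), (7, 10), (7, 12)]
Unfold 3 (reflect across v@16): 24 holes -> [(6, 3), (6, 5), (6, 7), (6, 8), (6, 10), (6, 12), (6, 19), (6, 21), (6, 23), (6, 24), (6, 26), (6, 28), (7, 3), (7, 5), (7, 7), (7, 8), (7, 10), (7, 12), (7, 19), (7, 21), (7, 23), (7, 24), (7, 26), (7, 28)]
Unfold 4 (reflect across h@6): 48 holes -> [(4, 3), (4, 5), (4, 7), (4, 8), (4, 10), (4, 12), (4, 19), (4, 21), (4, 23), (4, 24), (4, 26), (4, 28), (5, 3), (5, 5), (5, 7), (5, 8), (5, 10), (5, 12), (5, 19), (5, 21), (5, 23), (5, 24), (5, 26), (5, 28), (6, 3), (6, 5), (6, 7), (6, 8), (6, 10), (6, 12), (6, 19), (6, 21), (6, 23), (6, 24), (6, 26), (6, 28), (7, 3), (7, 5), (7, 7), (7, 8), (7, 10), (7, 12), (7, 19), (7, 21), (7, 23), (7, 24), (7, 26), (7, 28)]
Unfold 5 (reflect across h@4): 96 holes -> [(0, 3), (0, 5), (0, 7), (0, 8), (0, 10), (0, 12), (0, 19), (0, 21), (0, 23), (0, 24), (0, 26), (0, 28), (1, 3), (1, 5), (1, 7), (1, 8), (1, 10), (1, 12), (1, 19), (1, 21), (1, 23), (1, 24), (1, 26), (1, 28), (2, 3), (2, 5), (2, 7), (2, 8), (2, 10), (2, 12), (2, 19), (2, 21), (2, 23), (2, 24), (2, 26), (2, 28), (3, 3), (3, 5), (3, 7), (3, 8), (3, 10), (3, 12), (3, 19), (3, 21), (3, 23), (3, 24), (3, 26), (3, 28), (4, 3), (4, 5), (4, 7), (4, 8), (4, 10), (4, 12), (4, 19), (4, 21), (4, 23), (4, 24), (4, 26), (4, 28), (5, 3), (5, 5), (5, 7), (5, 8), (5, 10), (5, 12), (5, 19), (5, 21), (5, 23), (5, 24), (5, 26), (5, 28), (6, 3), (6, 5), (6, 7), (6, 8), (6, 10), (6, 12), (6, 19), (6, 21), (6, 23), (6, 24), (6, 26), (6, 28), (7, 3), (7, 5), (7, 7), (7, 8), (7, 10), (7, 12), (7, 19), (7, 21), (7, 23), (7, 24), (7, 26), (7, 28)]
Holes: [(0, 3), (0, 5), (0, 7), (0, 8), (0, 10), (0, 12), (0, 19), (0, 21), (0, 23), (0, 24), (0, 26), (0, 28), (1, 3), (1, 5), (1, 7), (1, 8), (1, 10), (1, 12), (1, 19), (1, 21), (1, 23), (1, 24), (1, 26), (1, 28), (2, 3), (2, 5), (2, 7), (2, 8), (2, 10), (2, 12), (2, 19), (2, 21), (2, 23), (2, 24), (2, 26), (2, 28), (3, 3), (3, 5), (3, 7), (3, 8), (3, 10), (3, 12), (3, 19), (3, 21), (3, 23), (3, 24), (3, 26), (3, 28), (4, 3), (4, 5), (4, 7), (4, 8), (4, 10), (4, 12), (4, 19), (4, 21), (4, 23), (4, 24), (4, 26), (4, 28), (5, 3), (5, 5), (5, 7), (5, 8), (5, 10), (5, 12), (5, 19), (5, 21), (5, 23), (5, 24), (5, 26), (5, 28), (6, 3), (6, 5), (6, 7), (6, 8), (6, 10), (6, 12), (6, 19), (6, 21), (6, 23), (6, 24), (6, 26), (6, 28), (7, 3), (7, 5), (7, 7), (7, 8), (7, 10), (7, 12), (7, 19), (7, 21), (7, 23), (7, 24), (7, 26), (7, 28)]

Answer: no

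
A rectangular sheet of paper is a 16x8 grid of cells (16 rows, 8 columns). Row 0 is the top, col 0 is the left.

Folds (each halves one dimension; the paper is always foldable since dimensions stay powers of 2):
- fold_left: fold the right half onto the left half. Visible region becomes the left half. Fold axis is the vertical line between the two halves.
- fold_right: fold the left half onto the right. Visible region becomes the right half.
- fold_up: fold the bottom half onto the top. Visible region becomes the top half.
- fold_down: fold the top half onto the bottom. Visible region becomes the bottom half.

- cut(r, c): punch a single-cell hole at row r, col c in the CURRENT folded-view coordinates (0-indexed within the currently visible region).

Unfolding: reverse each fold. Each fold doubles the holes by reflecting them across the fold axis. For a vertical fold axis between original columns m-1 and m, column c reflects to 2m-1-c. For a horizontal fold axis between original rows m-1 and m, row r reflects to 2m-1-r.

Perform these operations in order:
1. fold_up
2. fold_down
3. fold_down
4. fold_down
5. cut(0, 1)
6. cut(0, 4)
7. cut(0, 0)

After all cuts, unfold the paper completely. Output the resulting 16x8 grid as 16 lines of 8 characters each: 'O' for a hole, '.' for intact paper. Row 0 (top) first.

Answer: OO..O...
OO..O...
OO..O...
OO..O...
OO..O...
OO..O...
OO..O...
OO..O...
OO..O...
OO..O...
OO..O...
OO..O...
OO..O...
OO..O...
OO..O...
OO..O...

Derivation:
Op 1 fold_up: fold axis h@8; visible region now rows[0,8) x cols[0,8) = 8x8
Op 2 fold_down: fold axis h@4; visible region now rows[4,8) x cols[0,8) = 4x8
Op 3 fold_down: fold axis h@6; visible region now rows[6,8) x cols[0,8) = 2x8
Op 4 fold_down: fold axis h@7; visible region now rows[7,8) x cols[0,8) = 1x8
Op 5 cut(0, 1): punch at orig (7,1); cuts so far [(7, 1)]; region rows[7,8) x cols[0,8) = 1x8
Op 6 cut(0, 4): punch at orig (7,4); cuts so far [(7, 1), (7, 4)]; region rows[7,8) x cols[0,8) = 1x8
Op 7 cut(0, 0): punch at orig (7,0); cuts so far [(7, 0), (7, 1), (7, 4)]; region rows[7,8) x cols[0,8) = 1x8
Unfold 1 (reflect across h@7): 6 holes -> [(6, 0), (6, 1), (6, 4), (7, 0), (7, 1), (7, 4)]
Unfold 2 (reflect across h@6): 12 holes -> [(4, 0), (4, 1), (4, 4), (5, 0), (5, 1), (5, 4), (6, 0), (6, 1), (6, 4), (7, 0), (7, 1), (7, 4)]
Unfold 3 (reflect across h@4): 24 holes -> [(0, 0), (0, 1), (0, 4), (1, 0), (1, 1), (1, 4), (2, 0), (2, 1), (2, 4), (3, 0), (3, 1), (3, 4), (4, 0), (4, 1), (4, 4), (5, 0), (5, 1), (5, 4), (6, 0), (6, 1), (6, 4), (7, 0), (7, 1), (7, 4)]
Unfold 4 (reflect across h@8): 48 holes -> [(0, 0), (0, 1), (0, 4), (1, 0), (1, 1), (1, 4), (2, 0), (2, 1), (2, 4), (3, 0), (3, 1), (3, 4), (4, 0), (4, 1), (4, 4), (5, 0), (5, 1), (5, 4), (6, 0), (6, 1), (6, 4), (7, 0), (7, 1), (7, 4), (8, 0), (8, 1), (8, 4), (9, 0), (9, 1), (9, 4), (10, 0), (10, 1), (10, 4), (11, 0), (11, 1), (11, 4), (12, 0), (12, 1), (12, 4), (13, 0), (13, 1), (13, 4), (14, 0), (14, 1), (14, 4), (15, 0), (15, 1), (15, 4)]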